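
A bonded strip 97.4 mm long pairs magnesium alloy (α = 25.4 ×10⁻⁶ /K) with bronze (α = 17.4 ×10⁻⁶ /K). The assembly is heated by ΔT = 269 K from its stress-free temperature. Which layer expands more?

α(magnesium alloy) = 25.4×10⁻⁶/K vs α(bronze) = 17.4×10⁻⁶/K.
Higher α expands more for the same ΔT: magnesium alloy.

magnesium alloy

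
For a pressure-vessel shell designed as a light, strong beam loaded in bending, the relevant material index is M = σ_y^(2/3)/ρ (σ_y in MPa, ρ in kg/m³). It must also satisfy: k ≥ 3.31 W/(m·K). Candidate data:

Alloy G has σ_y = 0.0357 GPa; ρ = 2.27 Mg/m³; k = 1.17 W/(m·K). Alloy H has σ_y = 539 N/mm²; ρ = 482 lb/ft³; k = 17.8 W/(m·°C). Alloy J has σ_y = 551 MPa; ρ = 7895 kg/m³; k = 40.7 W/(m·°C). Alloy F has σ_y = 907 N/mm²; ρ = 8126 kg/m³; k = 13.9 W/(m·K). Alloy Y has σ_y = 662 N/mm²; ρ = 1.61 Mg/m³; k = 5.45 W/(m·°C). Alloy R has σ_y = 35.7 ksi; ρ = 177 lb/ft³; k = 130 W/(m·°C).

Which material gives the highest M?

alloy Y

Screen on constraints: k ≥ 3.31 W/(m·K). Survivors: alloy H, alloy J, alloy F, alloy Y, alloy R.
Normalizing units and computing the index:
  alloy H: σ_y = 539.0 MPa, ρ = 7721 kg/m³
  alloy J: σ_y = 551.0 MPa, ρ = 7895 kg/m³
  alloy F: σ_y = 907.0 MPa, ρ = 8126 kg/m³
  alloy Y: σ_y = 662.0 MPa, ρ = 1610 kg/m³
  alloy R: σ_y = 246.1 MPa, ρ = 2835 kg/m³
  alloy Y: M = 47.2×10⁻³
  alloy R: M = 13.9×10⁻³
  alloy F: M = 11.5×10⁻³
  alloy H: M = 8.58×10⁻³
  alloy J: M = 8.51×10⁻³
Alloy Y has the largest M.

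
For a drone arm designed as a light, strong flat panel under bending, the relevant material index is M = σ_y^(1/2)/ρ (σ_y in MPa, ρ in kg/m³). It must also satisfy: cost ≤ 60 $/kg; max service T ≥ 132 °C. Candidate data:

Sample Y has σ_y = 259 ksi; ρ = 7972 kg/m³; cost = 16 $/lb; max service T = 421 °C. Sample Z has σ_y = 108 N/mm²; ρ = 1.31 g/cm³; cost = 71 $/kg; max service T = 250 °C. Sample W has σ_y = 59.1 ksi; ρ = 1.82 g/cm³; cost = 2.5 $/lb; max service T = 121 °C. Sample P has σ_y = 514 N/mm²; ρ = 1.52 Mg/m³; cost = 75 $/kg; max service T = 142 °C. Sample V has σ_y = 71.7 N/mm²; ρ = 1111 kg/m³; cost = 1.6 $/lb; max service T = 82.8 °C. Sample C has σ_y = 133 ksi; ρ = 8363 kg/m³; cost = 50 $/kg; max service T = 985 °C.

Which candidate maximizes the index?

Screen on constraints: cost ≤ 60 $/kg; max service T ≥ 132 °C. Survivors: sample Y, sample C.
After converting to SI:
  sample Y: σ_y = 1786 MPa, ρ = 7972 kg/m³
  sample C: σ_y = 917.0 MPa, ρ = 8363 kg/m³
  sample Y: M = 5.30×10⁻³
  sample C: M = 3.62×10⁻³
Sample Y has the largest M.

sample Y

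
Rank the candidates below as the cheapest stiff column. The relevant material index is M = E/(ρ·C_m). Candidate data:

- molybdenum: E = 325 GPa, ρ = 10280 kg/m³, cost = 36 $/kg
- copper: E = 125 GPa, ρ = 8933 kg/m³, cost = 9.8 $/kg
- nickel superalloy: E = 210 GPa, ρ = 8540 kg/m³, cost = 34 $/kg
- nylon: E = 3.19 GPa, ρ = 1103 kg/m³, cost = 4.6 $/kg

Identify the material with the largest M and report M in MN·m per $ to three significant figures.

copper, M = 1.43 MN·m per $

Per-candidate index values:
  copper: M = 1.43 MN·m per $
  molybdenum: M = 0.878 MN·m per $
  nickel superalloy: M = 0.723 MN·m per $
  nylon: M = 0.629 MN·m per $
Highest index: copper.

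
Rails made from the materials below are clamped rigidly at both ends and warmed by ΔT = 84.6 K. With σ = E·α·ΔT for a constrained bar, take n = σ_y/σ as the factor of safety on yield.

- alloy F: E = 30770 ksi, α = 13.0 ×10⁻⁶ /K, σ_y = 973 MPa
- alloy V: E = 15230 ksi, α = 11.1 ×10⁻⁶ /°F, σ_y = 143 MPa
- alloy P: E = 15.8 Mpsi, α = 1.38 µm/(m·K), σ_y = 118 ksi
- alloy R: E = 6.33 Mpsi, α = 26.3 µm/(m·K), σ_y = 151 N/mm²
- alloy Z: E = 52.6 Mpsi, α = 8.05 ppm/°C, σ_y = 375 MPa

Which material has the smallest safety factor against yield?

With everything in SI (GPa, ×10⁻⁶/K, MPa):
  alloy F: E = 212.2, α = 13.0, σ_y = 973.0 → σ = 233 MPa, n = 4.17
  alloy V: E = 105.0, α = 20.0, σ_y = 143.0 → σ = 177 MPa, n = 0.806
  alloy P: E = 108.9, α = 1.38, σ_y = 813.6 → σ = 12.7 MPa, n = 64.0
  alloy R: E = 43.64, α = 26.3, σ_y = 151.0 → σ = 97.1 MPa, n = 1.55
  alloy Z: E = 362.7, α = 8.05, σ_y = 375.0 → σ = 247 MPa, n = 1.52
Alloy V has the lowest safety factor, n = 0.806.

alloy V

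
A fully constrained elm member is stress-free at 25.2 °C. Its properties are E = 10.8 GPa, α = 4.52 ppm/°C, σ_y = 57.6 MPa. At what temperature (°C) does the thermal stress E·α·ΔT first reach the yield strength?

E·α·ΔT = 57.60 MPa ⇒ ΔT = 57.60 / (10.80×10³ × 4.52×10⁻⁶) = 1180 K.
T = 25.2 + 1180 = 1205 °C.

1210 °C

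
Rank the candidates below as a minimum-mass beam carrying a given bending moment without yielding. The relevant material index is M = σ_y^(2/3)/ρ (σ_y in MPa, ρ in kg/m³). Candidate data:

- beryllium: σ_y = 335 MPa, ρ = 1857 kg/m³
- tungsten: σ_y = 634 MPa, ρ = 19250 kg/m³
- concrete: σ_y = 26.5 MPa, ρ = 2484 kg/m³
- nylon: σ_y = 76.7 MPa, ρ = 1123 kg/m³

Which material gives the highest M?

beryllium

Computing M directly (units already consistent):
  beryllium: M = 26.0×10⁻³
  nylon: M = 16.1×10⁻³
  tungsten: M = 3.83×10⁻³
  concrete: M = 3.58×10⁻³
Beryllium ranks first.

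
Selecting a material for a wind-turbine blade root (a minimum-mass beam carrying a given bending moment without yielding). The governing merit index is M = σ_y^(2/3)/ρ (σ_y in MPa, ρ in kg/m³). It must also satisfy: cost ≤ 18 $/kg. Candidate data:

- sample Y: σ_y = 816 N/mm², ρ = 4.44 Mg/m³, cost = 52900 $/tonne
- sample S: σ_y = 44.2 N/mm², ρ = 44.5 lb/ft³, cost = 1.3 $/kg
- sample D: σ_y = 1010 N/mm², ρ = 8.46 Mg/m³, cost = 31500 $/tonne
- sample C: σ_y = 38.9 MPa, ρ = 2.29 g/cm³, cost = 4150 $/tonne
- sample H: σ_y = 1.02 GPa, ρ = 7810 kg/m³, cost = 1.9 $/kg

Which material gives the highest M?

sample S

Screen on constraints: cost ≤ 18 $/kg. Survivors: sample S, sample C, sample H.
In SI units:
  sample S: σ_y = 44.20 MPa, ρ = 712.8 kg/m³
  sample C: σ_y = 38.90 MPa, ρ = 2290 kg/m³
  sample H: σ_y = 1020 MPa, ρ = 7810 kg/m³
  sample S: M = 17.5×10⁻³
  sample H: M = 13.0×10⁻³
  sample C: M = 5.01×10⁻³
Sample S ranks first.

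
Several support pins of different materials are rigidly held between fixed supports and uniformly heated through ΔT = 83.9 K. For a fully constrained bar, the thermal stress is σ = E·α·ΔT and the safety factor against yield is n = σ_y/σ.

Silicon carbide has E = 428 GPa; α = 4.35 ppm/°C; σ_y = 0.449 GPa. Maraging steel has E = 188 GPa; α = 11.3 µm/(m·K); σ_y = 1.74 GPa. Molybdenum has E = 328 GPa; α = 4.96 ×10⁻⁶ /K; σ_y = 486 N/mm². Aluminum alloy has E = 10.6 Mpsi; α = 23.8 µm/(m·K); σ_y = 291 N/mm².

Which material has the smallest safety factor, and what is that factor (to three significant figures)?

With everything in SI (GPa, ×10⁻⁶/K, MPa):
  silicon carbide: E = 428.0, α = 4.35, σ_y = 449.0 → σ = 156 MPa, n = 2.87
  maraging steel: E = 188.0, α = 11.3, σ_y = 1740 → σ = 178 MPa, n = 9.76
  molybdenum: E = 328.0, α = 4.96, σ_y = 486.0 → σ = 136 MPa, n = 3.56
  aluminum alloy: E = 73.08, α = 23.8, σ_y = 291.0 → σ = 146 MPa, n = 1.99
Smallest n: aluminum alloy with n = 1.99.

aluminum alloy, n = 1.99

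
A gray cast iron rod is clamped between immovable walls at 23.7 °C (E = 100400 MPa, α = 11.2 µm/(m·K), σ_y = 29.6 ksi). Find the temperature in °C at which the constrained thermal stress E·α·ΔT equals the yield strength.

205 °C

E = 100400 MPa = 100.4 GPa.
σ_y = 29.6 ksi = 204.1 MPa.
E·α·ΔT = 204.1 MPa ⇒ ΔT = 204.1 / (100.4×10³ × 11.2×10⁻⁶) = 181.5 K.
T = 23.7 + 181.5 = 205.2 °C.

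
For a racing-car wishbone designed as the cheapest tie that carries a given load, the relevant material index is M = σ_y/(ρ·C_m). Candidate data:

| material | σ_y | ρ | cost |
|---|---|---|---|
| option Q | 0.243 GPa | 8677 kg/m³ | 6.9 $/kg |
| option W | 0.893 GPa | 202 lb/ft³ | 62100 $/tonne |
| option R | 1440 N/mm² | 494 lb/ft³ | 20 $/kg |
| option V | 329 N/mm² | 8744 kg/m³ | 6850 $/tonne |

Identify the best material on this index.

option R

After converting to SI:
  option Q: σ_y = 243.0 MPa, ρ = 8677 kg/m³, cost = 6.900 $/kg
  option W: σ_y = 893.0 MPa, ρ = 3236 kg/m³, cost = 62.10 $/kg
  option R: σ_y = 1440 MPa, ρ = 7913 kg/m³, cost = 20.00 $/kg
  option V: σ_y = 329.0 MPa, ρ = 8744 kg/m³, cost = 6.850 $/kg
  option R: M = 9.10 kN·m per $
  option V: M = 5.49 kN·m per $
  option W: M = 4.44 kN·m per $
  option Q: M = 4.06 kN·m per $
The maximum is for option R.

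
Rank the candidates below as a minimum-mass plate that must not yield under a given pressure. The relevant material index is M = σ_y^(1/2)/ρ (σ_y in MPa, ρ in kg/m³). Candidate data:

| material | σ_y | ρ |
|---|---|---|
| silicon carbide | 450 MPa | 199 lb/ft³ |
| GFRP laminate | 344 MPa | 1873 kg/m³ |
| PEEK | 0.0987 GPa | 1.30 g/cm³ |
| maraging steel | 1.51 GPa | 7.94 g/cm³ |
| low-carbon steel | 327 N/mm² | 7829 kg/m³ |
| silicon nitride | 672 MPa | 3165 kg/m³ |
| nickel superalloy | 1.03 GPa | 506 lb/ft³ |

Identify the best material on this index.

GFRP laminate

Putting every candidate on a common basis:
  silicon carbide: σ_y = 450.0 MPa, ρ = 3188 kg/m³
  GFRP laminate: σ_y = 344.0 MPa, ρ = 1873 kg/m³
  PEEK: σ_y = 98.70 MPa, ρ = 1300 kg/m³
  maraging steel: σ_y = 1510 MPa, ρ = 7940 kg/m³
  low-carbon steel: σ_y = 327.0 MPa, ρ = 7829 kg/m³
  silicon nitride: σ_y = 672.0 MPa, ρ = 3165 kg/m³
  nickel superalloy: σ_y = 1030 MPa, ρ = 8105 kg/m³
  GFRP laminate: M = 9.90×10⁻³
  silicon nitride: M = 8.19×10⁻³
  PEEK: M = 7.64×10⁻³
  silicon carbide: M = 6.65×10⁻³
  maraging steel: M = 4.89×10⁻³
  nickel superalloy: M = 3.96×10⁻³
  low-carbon steel: M = 2.31×10⁻³
GFRP laminate has the largest M.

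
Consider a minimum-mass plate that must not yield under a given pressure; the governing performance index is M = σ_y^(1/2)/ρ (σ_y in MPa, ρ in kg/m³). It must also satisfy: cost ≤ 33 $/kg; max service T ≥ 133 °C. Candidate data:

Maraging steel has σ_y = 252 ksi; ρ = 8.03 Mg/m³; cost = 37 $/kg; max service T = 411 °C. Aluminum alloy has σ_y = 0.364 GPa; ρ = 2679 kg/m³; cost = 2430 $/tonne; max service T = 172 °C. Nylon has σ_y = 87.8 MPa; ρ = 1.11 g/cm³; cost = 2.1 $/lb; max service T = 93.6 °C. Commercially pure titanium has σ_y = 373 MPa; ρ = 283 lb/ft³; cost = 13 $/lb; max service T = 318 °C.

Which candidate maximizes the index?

Screen on constraints: cost ≤ 33 $/kg; max service T ≥ 133 °C. Survivors: aluminum alloy, commercially pure titanium.
Convert each candidate to consistent units, then evaluate M:
  aluminum alloy: σ_y = 364.0 MPa, ρ = 2679 kg/m³
  commercially pure titanium: σ_y = 373.0 MPa, ρ = 4533 kg/m³
  aluminum alloy: M = 7.12×10⁻³
  commercially pure titanium: M = 4.26×10⁻³
Highest index: aluminum alloy.

aluminum alloy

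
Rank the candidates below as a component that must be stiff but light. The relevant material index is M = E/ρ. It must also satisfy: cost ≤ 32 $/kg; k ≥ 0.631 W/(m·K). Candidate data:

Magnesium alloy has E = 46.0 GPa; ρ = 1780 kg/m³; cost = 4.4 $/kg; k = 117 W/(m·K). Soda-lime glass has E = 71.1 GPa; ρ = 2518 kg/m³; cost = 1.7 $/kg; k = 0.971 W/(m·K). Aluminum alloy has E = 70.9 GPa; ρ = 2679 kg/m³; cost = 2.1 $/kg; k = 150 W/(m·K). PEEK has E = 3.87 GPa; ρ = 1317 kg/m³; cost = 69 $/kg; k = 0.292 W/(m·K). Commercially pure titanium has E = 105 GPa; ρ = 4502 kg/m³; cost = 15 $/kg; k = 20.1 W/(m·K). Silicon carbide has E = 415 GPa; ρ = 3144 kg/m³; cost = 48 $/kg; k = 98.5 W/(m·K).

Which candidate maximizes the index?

soda-lime glass

Screen on constraints: cost ≤ 32 $/kg; k ≥ 0.631 W/(m·K). Survivors: magnesium alloy, soda-lime glass, aluminum alloy, commercially pure titanium.
Computing M directly (units already consistent):
  soda-lime glass: M = 28.2 MN·m/kg
  aluminum alloy: M = 26.5 MN·m/kg
  magnesium alloy: M = 25.8 MN·m/kg
  commercially pure titanium: M = 23.3 MN·m/kg
Soda-lime glass ranks first.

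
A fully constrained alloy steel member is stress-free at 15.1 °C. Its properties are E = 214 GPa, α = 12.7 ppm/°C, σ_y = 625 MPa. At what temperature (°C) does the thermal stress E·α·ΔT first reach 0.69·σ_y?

E·α·ΔT = 431.2 MPa ⇒ ΔT = 431.2 / (214.0×10³ × 12.7×10⁻⁶) = 158.7 K.
T = 15.1 + 158.7 = 173.8 °C.

174 °C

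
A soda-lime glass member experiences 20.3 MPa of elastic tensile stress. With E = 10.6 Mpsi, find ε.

E = 10.6 Mpsi = 73.08 GPa = 73080 MPa.
ε = σ/E = 20.3 / 73080 = 2.78×10⁻⁴.

2.78×10⁻⁴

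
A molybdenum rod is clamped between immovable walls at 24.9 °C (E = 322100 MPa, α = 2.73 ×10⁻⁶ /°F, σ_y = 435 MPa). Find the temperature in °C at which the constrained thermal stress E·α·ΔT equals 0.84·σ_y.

256 °C

E = 322100 MPa = 322.1 GPa.
α = 2.73×10⁻⁶/°F × 9/5 = 4.91×10⁻⁶/K.
E·α·ΔT = 365.4 MPa ⇒ ΔT = 365.4 / (322.1×10³ × 4.91×10⁻⁶) = 230.9 K.
T = 24.9 + 230.9 = 255.8 °C.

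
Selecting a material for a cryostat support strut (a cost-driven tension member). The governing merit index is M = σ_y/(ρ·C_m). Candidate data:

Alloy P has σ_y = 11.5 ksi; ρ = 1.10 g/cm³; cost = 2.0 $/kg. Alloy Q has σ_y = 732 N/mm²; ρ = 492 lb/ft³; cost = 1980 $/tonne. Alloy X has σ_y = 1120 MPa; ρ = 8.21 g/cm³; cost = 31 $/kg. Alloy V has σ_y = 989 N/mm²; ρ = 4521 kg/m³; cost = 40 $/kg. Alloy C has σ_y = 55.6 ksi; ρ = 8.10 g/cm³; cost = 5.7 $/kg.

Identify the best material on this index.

alloy Q

Convert each candidate to consistent units, then evaluate M:
  alloy P: σ_y = 79.29 MPa, ρ = 1100 kg/m³, cost = 2.000 $/kg
  alloy Q: σ_y = 732.0 MPa, ρ = 7881 kg/m³, cost = 1.980 $/kg
  alloy X: σ_y = 1120 MPa, ρ = 8210 kg/m³, cost = 31.00 $/kg
  alloy V: σ_y = 989.0 MPa, ρ = 4521 kg/m³, cost = 40.00 $/kg
  alloy C: σ_y = 383.3 MPa, ρ = 8100 kg/m³, cost = 5.700 $/kg
  alloy Q: M = 46.9 kN·m per $
  alloy P: M = 36.0 kN·m per $
  alloy C: M = 8.30 kN·m per $
  alloy V: M = 5.47 kN·m per $
  alloy X: M = 4.40 kN·m per $
Alloy Q has the largest M.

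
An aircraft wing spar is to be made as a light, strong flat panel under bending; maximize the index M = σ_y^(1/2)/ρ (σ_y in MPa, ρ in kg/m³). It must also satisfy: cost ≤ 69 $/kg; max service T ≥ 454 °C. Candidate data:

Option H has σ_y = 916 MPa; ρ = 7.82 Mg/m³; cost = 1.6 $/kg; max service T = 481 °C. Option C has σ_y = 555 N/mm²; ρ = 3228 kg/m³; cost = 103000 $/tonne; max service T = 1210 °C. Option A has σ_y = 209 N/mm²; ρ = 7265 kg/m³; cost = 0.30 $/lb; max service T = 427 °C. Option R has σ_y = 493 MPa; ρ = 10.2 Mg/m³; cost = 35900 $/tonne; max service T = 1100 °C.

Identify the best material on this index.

option H

Screen on constraints: cost ≤ 69 $/kg; max service T ≥ 454 °C. Survivors: option H, option R.
Convert each candidate to consistent units, then evaluate M:
  option H: σ_y = 916.0 MPa, ρ = 7820 kg/m³
  option R: σ_y = 493.0 MPa, ρ = 10200 kg/m³
  option H: M = 3.87×10⁻³
  option R: M = 2.18×10⁻³
Highest index: option H.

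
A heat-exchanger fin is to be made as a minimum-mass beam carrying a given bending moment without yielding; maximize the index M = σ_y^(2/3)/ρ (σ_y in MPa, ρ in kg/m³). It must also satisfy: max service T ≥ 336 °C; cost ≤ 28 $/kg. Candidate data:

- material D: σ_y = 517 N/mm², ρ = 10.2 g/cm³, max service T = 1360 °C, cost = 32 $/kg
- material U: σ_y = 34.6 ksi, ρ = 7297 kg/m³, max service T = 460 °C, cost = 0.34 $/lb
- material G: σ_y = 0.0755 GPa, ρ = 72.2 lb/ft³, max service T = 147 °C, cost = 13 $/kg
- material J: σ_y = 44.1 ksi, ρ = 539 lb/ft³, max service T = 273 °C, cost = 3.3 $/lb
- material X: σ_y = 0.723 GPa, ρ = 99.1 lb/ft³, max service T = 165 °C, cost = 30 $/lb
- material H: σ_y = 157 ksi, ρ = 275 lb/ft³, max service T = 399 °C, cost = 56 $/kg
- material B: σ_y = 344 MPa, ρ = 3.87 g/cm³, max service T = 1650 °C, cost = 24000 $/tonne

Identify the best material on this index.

Screen on constraints: max service T ≥ 336 °C; cost ≤ 28 $/kg. Survivors: material U, material B.
Normalizing units and computing the index:
  material U: σ_y = 238.6 MPa, ρ = 7297 kg/m³
  material B: σ_y = 344.0 MPa, ρ = 3870 kg/m³
  material B: M = 12.7×10⁻³
  material U: M = 5.27×10⁻³
Material B ranks first.

material B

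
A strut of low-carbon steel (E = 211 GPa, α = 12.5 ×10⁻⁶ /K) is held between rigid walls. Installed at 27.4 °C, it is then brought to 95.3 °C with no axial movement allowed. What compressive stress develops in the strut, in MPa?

179 MPa

ΔT = 67.90 K. Constrained thermal stress σ = E·α·ΔT = 211.0×10³ MPa × 12.5×10⁻⁶ × 67.90 = 179 MPa (compressive).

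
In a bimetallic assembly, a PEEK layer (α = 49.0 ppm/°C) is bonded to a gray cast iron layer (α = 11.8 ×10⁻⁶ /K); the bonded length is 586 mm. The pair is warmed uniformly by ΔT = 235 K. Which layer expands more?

PEEK

α(PEEK) = 49.0×10⁻⁶/K vs α(gray cast iron) = 11.8×10⁻⁶/K.
Higher α expands more for the same ΔT: PEEK.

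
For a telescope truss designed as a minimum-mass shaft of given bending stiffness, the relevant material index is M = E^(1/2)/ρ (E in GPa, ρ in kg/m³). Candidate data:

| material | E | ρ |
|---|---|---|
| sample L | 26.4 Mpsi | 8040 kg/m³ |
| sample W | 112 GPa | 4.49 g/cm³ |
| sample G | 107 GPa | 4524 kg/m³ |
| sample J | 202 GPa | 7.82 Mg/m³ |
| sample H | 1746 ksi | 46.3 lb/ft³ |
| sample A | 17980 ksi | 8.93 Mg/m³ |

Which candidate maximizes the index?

sample H

In SI units:
  sample L: E = 182.0 GPa, ρ = 8040 kg/m³
  sample W: E = 112.0 GPa, ρ = 4490 kg/m³
  sample G: E = 107.0 GPa, ρ = 4524 kg/m³
  sample J: E = 202.0 GPa, ρ = 7820 kg/m³
  sample H: E = 12.04 GPa, ρ = 741.7 kg/m³
  sample A: E = 124.0 GPa, ρ = 8930 kg/m³
  sample H: M = 4.68×10⁻³
  sample W: M = 2.36×10⁻³
  sample G: M = 2.29×10⁻³
  sample J: M = 1.82×10⁻³
  sample L: M = 1.68×10⁻³
  sample A: M = 1.25×10⁻³
Sample H ranks first.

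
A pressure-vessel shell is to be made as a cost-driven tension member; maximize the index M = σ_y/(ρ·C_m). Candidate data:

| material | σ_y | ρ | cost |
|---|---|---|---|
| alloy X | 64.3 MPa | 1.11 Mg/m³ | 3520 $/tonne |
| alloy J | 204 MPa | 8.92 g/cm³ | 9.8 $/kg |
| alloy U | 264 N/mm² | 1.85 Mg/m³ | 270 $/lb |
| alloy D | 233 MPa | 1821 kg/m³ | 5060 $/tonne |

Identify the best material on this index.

alloy D

After converting to SI:
  alloy X: σ_y = 64.30 MPa, ρ = 1110 kg/m³, cost = 3.520 $/kg
  alloy J: σ_y = 204.0 MPa, ρ = 8920 kg/m³, cost = 9.800 $/kg
  alloy U: σ_y = 264.0 MPa, ρ = 1850 kg/m³, cost = 595.2 $/kg
  alloy D: σ_y = 233.0 MPa, ρ = 1821 kg/m³, cost = 5.060 $/kg
  alloy D: M = 25.3 kN·m per $
  alloy X: M = 16.5 kN·m per $
  alloy J: M = 2.33 kN·m per $
  alloy U: M = 0.240 kN·m per $
The maximum is for alloy D.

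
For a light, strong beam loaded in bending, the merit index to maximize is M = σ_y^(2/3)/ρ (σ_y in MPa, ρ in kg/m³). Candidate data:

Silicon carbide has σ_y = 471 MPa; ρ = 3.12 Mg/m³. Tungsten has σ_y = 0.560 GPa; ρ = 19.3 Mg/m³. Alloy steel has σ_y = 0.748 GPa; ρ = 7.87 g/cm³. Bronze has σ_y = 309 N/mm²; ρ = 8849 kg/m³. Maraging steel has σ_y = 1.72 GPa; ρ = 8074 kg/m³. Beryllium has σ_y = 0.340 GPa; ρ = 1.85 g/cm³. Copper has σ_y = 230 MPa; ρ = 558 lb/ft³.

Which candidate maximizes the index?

beryllium

Convert each candidate to consistent units, then evaluate M:
  silicon carbide: σ_y = 471.0 MPa, ρ = 3120 kg/m³
  tungsten: σ_y = 560.0 MPa, ρ = 19300 kg/m³
  alloy steel: σ_y = 748.0 MPa, ρ = 7870 kg/m³
  bronze: σ_y = 309.0 MPa, ρ = 8849 kg/m³
  maraging steel: σ_y = 1720 MPa, ρ = 8074 kg/m³
  beryllium: σ_y = 340.0 MPa, ρ = 1850 kg/m³
  copper: σ_y = 230.0 MPa, ρ = 8938 kg/m³
  beryllium: M = 26.3×10⁻³
  silicon carbide: M = 19.4×10⁻³
  maraging steel: M = 17.8×10⁻³
  alloy steel: M = 10.5×10⁻³
  bronze: M = 5.17×10⁻³
  copper: M = 4.20×10⁻³
  tungsten: M = 3.52×10⁻³
Beryllium ranks first.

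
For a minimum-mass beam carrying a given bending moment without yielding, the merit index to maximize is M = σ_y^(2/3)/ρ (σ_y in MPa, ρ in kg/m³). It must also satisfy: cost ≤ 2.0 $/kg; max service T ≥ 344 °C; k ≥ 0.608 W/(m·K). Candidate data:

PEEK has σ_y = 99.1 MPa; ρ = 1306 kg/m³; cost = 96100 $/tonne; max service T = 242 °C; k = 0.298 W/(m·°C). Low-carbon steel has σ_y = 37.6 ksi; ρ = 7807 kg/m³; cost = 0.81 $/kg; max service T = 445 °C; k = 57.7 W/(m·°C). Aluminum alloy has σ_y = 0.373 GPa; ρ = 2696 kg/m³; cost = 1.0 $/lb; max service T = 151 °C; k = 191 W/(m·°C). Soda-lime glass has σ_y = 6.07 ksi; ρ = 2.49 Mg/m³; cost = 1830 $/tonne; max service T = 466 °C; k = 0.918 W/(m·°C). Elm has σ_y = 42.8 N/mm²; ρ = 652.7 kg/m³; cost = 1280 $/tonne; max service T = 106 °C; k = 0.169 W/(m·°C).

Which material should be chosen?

Screen on constraints: cost ≤ 2.0 $/kg; max service T ≥ 344 °C; k ≥ 0.608 W/(m·K). Survivors: low-carbon steel, soda-lime glass.
Normalizing units and computing the index:
  low-carbon steel: σ_y = 259.2 MPa, ρ = 7807 kg/m³
  soda-lime glass: σ_y = 41.85 MPa, ρ = 2490 kg/m³
  low-carbon steel: M = 5.21×10⁻³
  soda-lime glass: M = 4.84×10⁻³
Highest index: low-carbon steel.

low-carbon steel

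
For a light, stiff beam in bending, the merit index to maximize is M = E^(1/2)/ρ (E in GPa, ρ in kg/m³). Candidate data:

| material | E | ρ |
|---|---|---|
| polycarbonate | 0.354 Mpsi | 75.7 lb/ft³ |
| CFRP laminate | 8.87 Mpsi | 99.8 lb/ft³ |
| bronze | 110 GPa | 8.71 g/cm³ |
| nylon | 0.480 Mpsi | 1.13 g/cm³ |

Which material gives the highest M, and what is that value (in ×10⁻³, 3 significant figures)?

After converting to SI:
  polycarbonate: E = 2.441 GPa, ρ = 1213 kg/m³
  CFRP laminate: E = 61.16 GPa, ρ = 1599 kg/m³
  bronze: E = 110.0 GPa, ρ = 8710 kg/m³
  nylon: E = 3.309 GPa, ρ = 1130 kg/m³
  CFRP laminate: M = 4.89×10⁻³
  nylon: M = 1.61×10⁻³
  polycarbonate: M = 1.29×10⁻³
  bronze: M = 1.20×10⁻³
Highest index: CFRP laminate.

CFRP laminate, M = 4.89×10⁻³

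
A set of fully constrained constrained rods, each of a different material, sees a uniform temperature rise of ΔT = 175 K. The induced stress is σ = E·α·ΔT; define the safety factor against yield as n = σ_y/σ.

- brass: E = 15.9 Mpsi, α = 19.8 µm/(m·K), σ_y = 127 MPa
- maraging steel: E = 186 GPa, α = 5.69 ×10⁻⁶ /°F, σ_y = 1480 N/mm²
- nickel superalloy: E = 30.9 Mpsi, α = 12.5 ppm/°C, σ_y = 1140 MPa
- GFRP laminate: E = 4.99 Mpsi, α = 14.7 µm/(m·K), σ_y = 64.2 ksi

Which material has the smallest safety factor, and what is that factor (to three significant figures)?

brass, n = 0.334

Per material, after unit conversion:
  brass: E = 109.6, α = 19.8, σ_y = 127.0 → σ = 380 MPa, n = 0.334
  maraging steel: E = 186.0, α = 10.2, σ_y = 1480 → σ = 333 MPa, n = 4.44
  nickel superalloy: E = 213.0, α = 12.5, σ_y = 1140 → σ = 466 MPa, n = 2.45
  GFRP laminate: E = 34.40, α = 14.7, σ_y = 442.6 → σ = 88.5 MPa, n = 5.00
Brass has the lowest safety factor, n = 0.334.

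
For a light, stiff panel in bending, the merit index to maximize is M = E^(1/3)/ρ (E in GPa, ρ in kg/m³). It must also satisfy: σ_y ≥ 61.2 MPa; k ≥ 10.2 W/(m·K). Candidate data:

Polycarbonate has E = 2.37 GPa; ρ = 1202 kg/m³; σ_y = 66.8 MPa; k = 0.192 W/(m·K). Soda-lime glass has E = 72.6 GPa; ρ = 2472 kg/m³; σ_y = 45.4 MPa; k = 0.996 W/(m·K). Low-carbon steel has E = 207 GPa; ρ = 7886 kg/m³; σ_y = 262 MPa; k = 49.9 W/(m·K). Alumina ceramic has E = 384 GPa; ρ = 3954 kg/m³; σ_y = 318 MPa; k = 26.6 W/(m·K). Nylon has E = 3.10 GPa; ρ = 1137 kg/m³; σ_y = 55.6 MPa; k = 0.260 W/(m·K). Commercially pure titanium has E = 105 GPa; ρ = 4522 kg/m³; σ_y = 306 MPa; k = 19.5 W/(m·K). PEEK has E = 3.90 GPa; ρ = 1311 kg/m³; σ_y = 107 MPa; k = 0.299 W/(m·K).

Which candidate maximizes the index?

Screen on constraints: σ_y ≥ 61.2 MPa; k ≥ 10.2 W/(m·K). Survivors: low-carbon steel, alumina ceramic, commercially pure titanium.
Computing M directly (units already consistent):
  alumina ceramic: M = 1.84×10⁻³
  commercially pure titanium: M = 1.04×10⁻³
  low-carbon steel: M = 0.750×10⁻³
Alumina ceramic ranks first.

alumina ceramic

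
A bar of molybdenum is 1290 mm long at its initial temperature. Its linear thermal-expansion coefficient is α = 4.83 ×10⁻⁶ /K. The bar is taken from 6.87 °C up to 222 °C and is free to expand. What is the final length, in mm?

1291.3 mm

ΔT = 222 − 6.87 = 215.1 K.
ΔL = α·L₀·ΔT = 4.83×10⁻⁶ × 1290 mm × 215.1 K = 1.34 mm.
L = L₀ + ΔL = 1290 + 1.34 = 1291.3 mm.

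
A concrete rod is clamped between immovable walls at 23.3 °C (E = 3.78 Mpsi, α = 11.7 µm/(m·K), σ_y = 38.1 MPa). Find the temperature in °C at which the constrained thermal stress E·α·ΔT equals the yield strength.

148 °C

E = 3.78 Mpsi = 26.06 GPa.
E·α·ΔT = 38.10 MPa ⇒ ΔT = 38.10 / (26.06×10³ × 11.7×10⁻⁶) = 124.9 K.
T = 23.3 + 124.9 = 148.2 °C.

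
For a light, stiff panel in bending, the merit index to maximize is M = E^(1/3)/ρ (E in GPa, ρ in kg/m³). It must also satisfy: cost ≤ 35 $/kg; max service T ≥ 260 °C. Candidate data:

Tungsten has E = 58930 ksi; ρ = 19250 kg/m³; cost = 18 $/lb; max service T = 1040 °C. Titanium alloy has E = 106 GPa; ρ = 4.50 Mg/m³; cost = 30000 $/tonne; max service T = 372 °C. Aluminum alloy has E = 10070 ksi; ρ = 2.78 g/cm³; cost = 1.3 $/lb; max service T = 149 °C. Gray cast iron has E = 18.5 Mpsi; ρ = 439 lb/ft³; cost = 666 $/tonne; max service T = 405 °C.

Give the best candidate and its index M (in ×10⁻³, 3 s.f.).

titanium alloy, M = 1.05×10⁻³

Screen on constraints: cost ≤ 35 $/kg; max service T ≥ 260 °C. Survivors: titanium alloy, gray cast iron.
Convert each candidate to consistent units, then evaluate M:
  titanium alloy: E = 106.0 GPa, ρ = 4500 kg/m³
  gray cast iron: E = 127.6 GPa, ρ = 7032 kg/m³
  titanium alloy: M = 1.05×10⁻³
  gray cast iron: M = 0.716×10⁻³
Titanium alloy ranks first.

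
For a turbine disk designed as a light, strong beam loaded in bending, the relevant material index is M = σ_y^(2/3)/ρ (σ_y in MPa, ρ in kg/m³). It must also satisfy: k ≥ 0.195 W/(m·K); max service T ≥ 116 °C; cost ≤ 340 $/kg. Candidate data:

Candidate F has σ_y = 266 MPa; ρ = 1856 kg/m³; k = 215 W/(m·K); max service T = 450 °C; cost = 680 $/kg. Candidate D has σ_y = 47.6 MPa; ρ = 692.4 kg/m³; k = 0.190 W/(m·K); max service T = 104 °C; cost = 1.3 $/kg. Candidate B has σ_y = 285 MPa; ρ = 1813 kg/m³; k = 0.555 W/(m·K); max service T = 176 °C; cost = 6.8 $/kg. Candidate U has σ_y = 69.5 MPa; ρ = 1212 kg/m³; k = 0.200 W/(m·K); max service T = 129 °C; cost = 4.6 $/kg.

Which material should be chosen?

Screen on constraints: k ≥ 0.195 W/(m·K); max service T ≥ 116 °C; cost ≤ 340 $/kg. Survivors: candidate B, candidate U.
Computing M directly (units already consistent):
  candidate B: M = 23.9×10⁻³
  candidate U: M = 13.9×10⁻³
Highest index: candidate B.

candidate B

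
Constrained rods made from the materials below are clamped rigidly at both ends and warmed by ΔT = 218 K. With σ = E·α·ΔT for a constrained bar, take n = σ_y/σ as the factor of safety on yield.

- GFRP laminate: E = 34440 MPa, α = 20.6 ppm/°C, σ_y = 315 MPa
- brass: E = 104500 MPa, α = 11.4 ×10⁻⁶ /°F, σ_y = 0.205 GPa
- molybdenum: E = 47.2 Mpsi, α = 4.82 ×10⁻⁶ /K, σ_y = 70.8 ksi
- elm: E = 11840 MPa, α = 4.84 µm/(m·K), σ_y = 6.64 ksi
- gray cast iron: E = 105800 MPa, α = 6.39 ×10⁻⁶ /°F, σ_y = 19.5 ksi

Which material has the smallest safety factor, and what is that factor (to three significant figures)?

With everything in SI (GPa, ×10⁻⁶/K, MPa):
  GFRP laminate: E = 34.44, α = 20.6, σ_y = 315.0 → σ = 155 MPa, n = 2.04
  brass: E = 104.5, α = 20.5, σ_y = 205.0 → σ = 467 MPa, n = 0.439
  molybdenum: E = 325.4, α = 4.82, σ_y = 488.1 → σ = 342 MPa, n = 1.43
  elm: E = 11.84, α = 4.84, σ_y = 45.78 → σ = 12.5 MPa, n = 3.66
  gray cast iron: E = 105.8, α = 11.5, σ_y = 134.4 → σ = 265 MPa, n = 0.507
Brass has the lowest safety factor, n = 0.439.

brass, n = 0.439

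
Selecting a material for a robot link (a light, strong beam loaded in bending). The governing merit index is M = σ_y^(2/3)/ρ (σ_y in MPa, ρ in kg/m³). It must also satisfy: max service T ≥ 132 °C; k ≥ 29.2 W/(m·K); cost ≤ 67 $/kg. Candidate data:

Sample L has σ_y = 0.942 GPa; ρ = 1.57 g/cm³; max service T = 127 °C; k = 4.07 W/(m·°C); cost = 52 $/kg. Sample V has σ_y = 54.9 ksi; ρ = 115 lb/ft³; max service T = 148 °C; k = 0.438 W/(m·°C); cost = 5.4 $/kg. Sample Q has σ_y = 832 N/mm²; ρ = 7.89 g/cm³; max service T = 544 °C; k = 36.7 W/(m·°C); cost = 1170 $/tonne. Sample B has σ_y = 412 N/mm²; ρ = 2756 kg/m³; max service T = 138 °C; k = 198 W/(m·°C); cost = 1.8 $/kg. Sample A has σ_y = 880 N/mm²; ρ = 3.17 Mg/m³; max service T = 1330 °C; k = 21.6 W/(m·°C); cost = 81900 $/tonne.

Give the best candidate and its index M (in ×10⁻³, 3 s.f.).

Screen on constraints: max service T ≥ 132 °C; k ≥ 29.2 W/(m·K); cost ≤ 67 $/kg. Survivors: sample Q, sample B.
After converting to SI:
  sample Q: σ_y = 832.0 MPa, ρ = 7890 kg/m³
  sample B: σ_y = 412.0 MPa, ρ = 2756 kg/m³
  sample B: M = 20.1×10⁻³
  sample Q: M = 11.2×10⁻³
Highest index: sample B.

sample B, M = 20.1×10⁻³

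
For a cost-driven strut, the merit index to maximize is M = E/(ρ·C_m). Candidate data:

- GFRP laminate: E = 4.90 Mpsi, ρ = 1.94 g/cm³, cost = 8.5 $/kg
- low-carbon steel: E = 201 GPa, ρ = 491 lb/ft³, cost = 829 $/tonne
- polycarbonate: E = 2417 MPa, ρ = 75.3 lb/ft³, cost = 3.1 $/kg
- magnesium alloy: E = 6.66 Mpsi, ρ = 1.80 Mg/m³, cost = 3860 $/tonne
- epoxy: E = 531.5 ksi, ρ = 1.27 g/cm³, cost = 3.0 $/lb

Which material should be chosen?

Convert each candidate to consistent units, then evaluate M:
  GFRP laminate: E = 33.78 GPa, ρ = 1940 kg/m³, cost = 8.500 $/kg
  low-carbon steel: E = 201.0 GPa, ρ = 7865 kg/m³, cost = 0.8290 $/kg
  polycarbonate: E = 2.417 GPa, ρ = 1206 kg/m³, cost = 3.100 $/kg
  magnesium alloy: E = 45.92 GPa, ρ = 1800 kg/m³, cost = 3.860 $/kg
  epoxy: E = 3.665 GPa, ρ = 1270 kg/m³, cost = 6.614 $/kg
  low-carbon steel: M = 30.8 MN·m per $
  magnesium alloy: M = 6.61 MN·m per $
  GFRP laminate: M = 2.05 MN·m per $
  polycarbonate: M = 0.646 MN·m per $
  epoxy: M = 0.436 MN·m per $
Low-carbon steel has the largest M.

low-carbon steel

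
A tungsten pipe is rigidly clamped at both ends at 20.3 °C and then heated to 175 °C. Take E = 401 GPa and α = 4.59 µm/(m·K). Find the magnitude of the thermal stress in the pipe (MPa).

285 MPa

ΔT = 154.7 K. Constrained thermal stress σ = E·α·ΔT = 401.0×10³ MPa × 4.59×10⁻⁶ × 154.7 = 285 MPa (compressive).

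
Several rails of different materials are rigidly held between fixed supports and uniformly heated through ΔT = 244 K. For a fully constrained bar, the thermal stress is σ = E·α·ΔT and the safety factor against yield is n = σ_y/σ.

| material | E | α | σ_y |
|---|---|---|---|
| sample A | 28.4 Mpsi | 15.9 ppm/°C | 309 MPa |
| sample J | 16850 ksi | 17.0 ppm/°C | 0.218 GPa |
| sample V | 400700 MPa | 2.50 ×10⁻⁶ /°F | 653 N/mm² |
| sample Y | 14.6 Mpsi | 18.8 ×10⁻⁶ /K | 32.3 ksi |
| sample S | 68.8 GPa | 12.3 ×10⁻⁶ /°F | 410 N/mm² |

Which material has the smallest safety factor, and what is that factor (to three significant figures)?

In consistent units (E in GPa, α in ×10⁻⁶/K, σ_y in MPa):
  sample A: E = 195.8, α = 15.9, σ_y = 309.0 → σ = 760 MPa, n = 0.407
  sample J: E = 116.2, α = 17.0, σ_y = 218.0 → σ = 482 MPa, n = 0.452
  sample V: E = 400.7, α = 4.50, σ_y = 653.0 → σ = 440 MPa, n = 1.48
  sample Y: E = 100.7, α = 18.8, σ_y = 222.7 → σ = 462 MPa, n = 0.482
  sample S: E = 68.80, α = 22.1, σ_y = 410.0 → σ = 372 MPa, n = 1.10
Sample A has the lowest safety factor, n = 0.407.

sample A, n = 0.407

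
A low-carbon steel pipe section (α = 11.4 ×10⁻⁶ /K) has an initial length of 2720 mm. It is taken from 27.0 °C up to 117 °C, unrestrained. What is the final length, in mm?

2722.8 mm

ΔT = 117 − 27.0 = 90.00 K.
ΔL = α·L₀·ΔT = 11.4×10⁻⁶ × 2720 mm × 90.00 K = 2.79 mm.
L = L₀ + ΔL = 2720 + 2.79 = 2722.8 mm.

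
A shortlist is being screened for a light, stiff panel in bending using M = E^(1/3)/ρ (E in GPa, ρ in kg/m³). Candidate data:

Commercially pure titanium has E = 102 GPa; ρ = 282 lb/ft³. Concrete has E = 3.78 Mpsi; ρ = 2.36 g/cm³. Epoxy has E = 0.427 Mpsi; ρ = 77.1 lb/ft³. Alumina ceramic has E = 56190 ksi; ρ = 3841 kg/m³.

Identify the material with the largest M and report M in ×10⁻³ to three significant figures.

In SI units:
  commercially pure titanium: E = 102.0 GPa, ρ = 4517 kg/m³
  concrete: E = 26.06 GPa, ρ = 2360 kg/m³
  epoxy: E = 2.944 GPa, ρ = 1235 kg/m³
  alumina ceramic: E = 387.4 GPa, ρ = 3841 kg/m³
  alumina ceramic: M = 1.90×10⁻³
  concrete: M = 1.26×10⁻³
  epoxy: M = 1.16×10⁻³
  commercially pure titanium: M = 1.03×10⁻³
Highest index: alumina ceramic.

alumina ceramic, M = 1.90×10⁻³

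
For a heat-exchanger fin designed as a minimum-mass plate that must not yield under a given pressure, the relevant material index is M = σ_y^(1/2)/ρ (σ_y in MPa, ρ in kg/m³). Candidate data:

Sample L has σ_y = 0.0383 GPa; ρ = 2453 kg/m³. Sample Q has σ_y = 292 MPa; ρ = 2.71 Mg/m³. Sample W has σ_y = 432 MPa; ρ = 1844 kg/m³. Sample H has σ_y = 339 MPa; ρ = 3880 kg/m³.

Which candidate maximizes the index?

sample W

In SI units:
  sample L: σ_y = 38.30 MPa, ρ = 2453 kg/m³
  sample Q: σ_y = 292.0 MPa, ρ = 2710 kg/m³
  sample W: σ_y = 432.0 MPa, ρ = 1844 kg/m³
  sample H: σ_y = 339.0 MPa, ρ = 3880 kg/m³
  sample W: M = 11.3×10⁻³
  sample Q: M = 6.31×10⁻³
  sample H: M = 4.75×10⁻³
  sample L: M = 2.52×10⁻³
Highest index: sample W.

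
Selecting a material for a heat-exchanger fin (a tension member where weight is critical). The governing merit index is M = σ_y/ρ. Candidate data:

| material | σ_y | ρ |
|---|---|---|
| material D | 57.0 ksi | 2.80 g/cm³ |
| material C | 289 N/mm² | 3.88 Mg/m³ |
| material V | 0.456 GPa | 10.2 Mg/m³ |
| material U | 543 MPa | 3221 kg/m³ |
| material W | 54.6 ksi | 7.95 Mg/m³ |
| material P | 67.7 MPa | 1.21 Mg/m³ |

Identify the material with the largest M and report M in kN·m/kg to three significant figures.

material U, M = 169 kN·m/kg

Normalizing units and computing the index:
  material D: σ_y = 393.0 MPa, ρ = 2800 kg/m³
  material C: σ_y = 289.0 MPa, ρ = 3880 kg/m³
  material V: σ_y = 456.0 MPa, ρ = 10200 kg/m³
  material U: σ_y = 543.0 MPa, ρ = 3221 kg/m³
  material W: σ_y = 376.5 MPa, ρ = 7950 kg/m³
  material P: σ_y = 67.70 MPa, ρ = 1210 kg/m³
  material U: M = 169 kN·m/kg
  material D: M = 140 kN·m/kg
  material C: M = 74.5 kN·m/kg
  material P: M = 56.0 kN·m/kg
  material W: M = 47.4 kN·m/kg
  material V: M = 44.7 kN·m/kg
Material U ranks first.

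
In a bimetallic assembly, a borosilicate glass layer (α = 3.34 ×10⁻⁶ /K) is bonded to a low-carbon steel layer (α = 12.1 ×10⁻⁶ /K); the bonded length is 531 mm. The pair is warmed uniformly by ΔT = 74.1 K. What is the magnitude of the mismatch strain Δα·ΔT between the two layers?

Δα = |3.34 − 12.1|×10⁻⁶/K = 8.76×10⁻⁶/K.
Mismatch strain = Δα·ΔT = 8.76×10⁻⁶ × 74.1 = 6.49×10⁻⁴.

6.49×10⁻⁴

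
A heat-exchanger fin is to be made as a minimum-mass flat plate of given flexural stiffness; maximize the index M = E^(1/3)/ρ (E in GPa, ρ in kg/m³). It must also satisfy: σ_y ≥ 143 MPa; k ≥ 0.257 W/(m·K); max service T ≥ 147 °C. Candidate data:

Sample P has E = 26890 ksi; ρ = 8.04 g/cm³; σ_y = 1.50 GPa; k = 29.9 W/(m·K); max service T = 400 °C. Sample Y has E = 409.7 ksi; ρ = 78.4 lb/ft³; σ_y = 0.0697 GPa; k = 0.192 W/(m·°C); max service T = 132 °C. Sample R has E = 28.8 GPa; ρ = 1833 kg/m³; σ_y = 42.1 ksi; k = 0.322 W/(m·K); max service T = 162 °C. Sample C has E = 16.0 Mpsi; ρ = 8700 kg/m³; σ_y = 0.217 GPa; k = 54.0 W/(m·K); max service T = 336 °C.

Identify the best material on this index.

sample R

Screen on constraints: σ_y ≥ 143 MPa; k ≥ 0.257 W/(m·K); max service T ≥ 147 °C. Survivors: sample P, sample R, sample C.
In SI units:
  sample P: E = 185.4 GPa, ρ = 8040 kg/m³
  sample R: E = 28.80 GPa, ρ = 1833 kg/m³
  sample C: E = 110.3 GPa, ρ = 8700 kg/m³
  sample R: M = 1.67×10⁻³
  sample P: M = 0.709×10⁻³
  sample C: M = 0.551×10⁻³
The maximum is for sample R.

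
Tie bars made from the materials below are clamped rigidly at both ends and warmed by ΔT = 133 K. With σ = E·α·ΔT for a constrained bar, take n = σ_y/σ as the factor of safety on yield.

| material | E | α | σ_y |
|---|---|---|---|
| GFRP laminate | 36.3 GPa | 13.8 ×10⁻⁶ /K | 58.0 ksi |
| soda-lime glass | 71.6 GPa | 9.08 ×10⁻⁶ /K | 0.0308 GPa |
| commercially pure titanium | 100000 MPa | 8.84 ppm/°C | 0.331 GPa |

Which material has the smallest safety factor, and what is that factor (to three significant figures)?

Per material, after unit conversion:
  GFRP laminate: E = 36.30, α = 13.8, σ_y = 399.9 → σ = 66.6 MPa, n = 6.00
  soda-lime glass: E = 71.60, α = 9.08, σ_y = 30.80 → σ = 86.5 MPa, n = 0.356
  commercially pure titanium: E = 100.0, α = 8.84, σ_y = 331.0 → σ = 118 MPa, n = 2.82
Soda-lime glass has the lowest safety factor, n = 0.356.

soda-lime glass, n = 0.356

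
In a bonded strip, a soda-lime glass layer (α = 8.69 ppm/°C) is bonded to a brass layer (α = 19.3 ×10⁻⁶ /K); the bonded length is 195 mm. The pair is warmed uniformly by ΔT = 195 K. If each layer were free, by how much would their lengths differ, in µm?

403 µm

Δα = |8.69 − 19.3|×10⁻⁶/K = 10.6×10⁻⁶/K.
ΔL_mismatch = Δα·L·ΔT = 10.6×10⁻⁶ × 195.0 mm × 195.0 K = 403 µm.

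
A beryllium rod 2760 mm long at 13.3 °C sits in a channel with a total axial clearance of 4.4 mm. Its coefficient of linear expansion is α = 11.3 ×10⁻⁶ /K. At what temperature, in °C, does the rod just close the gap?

154 °C

α·L₀·ΔT = 4.4 mm ⇒ ΔT = 4.4 / (11.3×10⁻⁶ × 2760.0) = 141.1 K.
T = 13.3 + 141.1 = 154.4 °C.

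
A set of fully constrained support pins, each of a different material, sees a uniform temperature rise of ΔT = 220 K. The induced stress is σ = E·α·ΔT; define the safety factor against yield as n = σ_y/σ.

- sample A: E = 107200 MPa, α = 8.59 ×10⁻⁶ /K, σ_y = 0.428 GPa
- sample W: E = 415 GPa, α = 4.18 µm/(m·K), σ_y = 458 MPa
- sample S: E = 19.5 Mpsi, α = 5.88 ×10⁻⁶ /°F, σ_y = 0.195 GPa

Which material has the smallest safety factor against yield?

Converting E to GPa, α to ×10⁻⁶/K, σ_y to MPa, then σ and n for each:
  sample A: E = 107.2, α = 8.59, σ_y = 428.0 → σ = 203 MPa, n = 2.11
  sample W: E = 415.0, α = 4.18, σ_y = 458.0 → σ = 382 MPa, n = 1.20
  sample S: E = 134.4, α = 10.6, σ_y = 195.0 → σ = 313 MPa, n = 0.623
Sample S has the lowest safety factor, n = 0.623.

sample S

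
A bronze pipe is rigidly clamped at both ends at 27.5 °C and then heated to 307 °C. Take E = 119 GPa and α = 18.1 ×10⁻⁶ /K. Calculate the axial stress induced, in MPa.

602 MPa

ΔT = 279.5 K. Constrained thermal stress σ = E·α·ΔT = 119.0×10³ MPa × 18.1×10⁻⁶ × 279.5 = 602 MPa (compressive).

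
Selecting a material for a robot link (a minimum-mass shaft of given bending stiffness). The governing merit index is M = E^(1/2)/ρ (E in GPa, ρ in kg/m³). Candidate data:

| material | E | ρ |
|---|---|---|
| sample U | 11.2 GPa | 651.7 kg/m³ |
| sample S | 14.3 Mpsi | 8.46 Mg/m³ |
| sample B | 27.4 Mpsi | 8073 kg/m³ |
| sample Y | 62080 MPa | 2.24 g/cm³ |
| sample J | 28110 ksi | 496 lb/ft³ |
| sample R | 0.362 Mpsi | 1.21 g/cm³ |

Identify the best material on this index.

Putting every candidate on a common basis:
  sample U: E = 11.20 GPa, ρ = 651.7 kg/m³
  sample S: E = 98.60 GPa, ρ = 8460 kg/m³
  sample B: E = 188.9 GPa, ρ = 8073 kg/m³
  sample Y: E = 62.08 GPa, ρ = 2240 kg/m³
  sample J: E = 193.8 GPa, ρ = 7945 kg/m³
  sample R: E = 2.496 GPa, ρ = 1210 kg/m³
  sample U: M = 5.14×10⁻³
  sample Y: M = 3.52×10⁻³
  sample J: M = 1.75×10⁻³
  sample B: M = 1.70×10⁻³
  sample R: M = 1.31×10⁻³
  sample S: M = 1.17×10⁻³
The maximum is for sample U.

sample U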